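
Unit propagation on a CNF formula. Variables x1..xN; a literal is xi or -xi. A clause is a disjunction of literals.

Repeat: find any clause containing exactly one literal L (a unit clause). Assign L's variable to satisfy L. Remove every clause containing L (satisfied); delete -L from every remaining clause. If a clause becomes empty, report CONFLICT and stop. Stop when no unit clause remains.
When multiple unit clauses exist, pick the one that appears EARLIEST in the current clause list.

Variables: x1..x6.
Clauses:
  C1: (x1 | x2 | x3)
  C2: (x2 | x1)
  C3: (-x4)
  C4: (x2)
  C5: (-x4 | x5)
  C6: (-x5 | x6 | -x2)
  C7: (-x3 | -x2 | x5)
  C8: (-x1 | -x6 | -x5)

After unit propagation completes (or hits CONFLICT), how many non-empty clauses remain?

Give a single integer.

unit clause [-4] forces x4=F; simplify:
  satisfied 2 clause(s); 6 remain; assigned so far: [4]
unit clause [2] forces x2=T; simplify:
  drop -2 from [-5, 6, -2] -> [-5, 6]
  drop -2 from [-3, -2, 5] -> [-3, 5]
  satisfied 3 clause(s); 3 remain; assigned so far: [2, 4]

Answer: 3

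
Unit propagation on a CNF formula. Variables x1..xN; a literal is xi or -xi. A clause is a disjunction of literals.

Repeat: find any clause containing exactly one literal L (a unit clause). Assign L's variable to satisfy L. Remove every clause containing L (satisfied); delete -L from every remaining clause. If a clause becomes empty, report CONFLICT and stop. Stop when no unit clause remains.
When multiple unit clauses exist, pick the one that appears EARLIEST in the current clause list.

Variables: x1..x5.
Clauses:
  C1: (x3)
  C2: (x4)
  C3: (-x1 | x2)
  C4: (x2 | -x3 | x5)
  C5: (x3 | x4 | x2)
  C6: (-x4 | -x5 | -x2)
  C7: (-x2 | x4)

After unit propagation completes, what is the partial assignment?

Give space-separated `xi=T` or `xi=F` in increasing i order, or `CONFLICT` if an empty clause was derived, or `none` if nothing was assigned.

unit clause [3] forces x3=T; simplify:
  drop -3 from [2, -3, 5] -> [2, 5]
  satisfied 2 clause(s); 5 remain; assigned so far: [3]
unit clause [4] forces x4=T; simplify:
  drop -4 from [-4, -5, -2] -> [-5, -2]
  satisfied 2 clause(s); 3 remain; assigned so far: [3, 4]

Answer: x3=T x4=T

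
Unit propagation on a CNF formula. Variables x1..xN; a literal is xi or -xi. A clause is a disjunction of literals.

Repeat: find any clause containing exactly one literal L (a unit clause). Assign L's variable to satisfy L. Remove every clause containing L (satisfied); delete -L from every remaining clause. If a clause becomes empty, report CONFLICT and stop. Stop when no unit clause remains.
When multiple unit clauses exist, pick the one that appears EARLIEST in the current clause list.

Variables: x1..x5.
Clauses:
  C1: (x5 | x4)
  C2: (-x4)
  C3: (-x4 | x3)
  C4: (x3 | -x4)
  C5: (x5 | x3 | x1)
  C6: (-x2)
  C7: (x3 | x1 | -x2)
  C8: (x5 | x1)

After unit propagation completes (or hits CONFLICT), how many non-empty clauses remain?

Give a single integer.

unit clause [-4] forces x4=F; simplify:
  drop 4 from [5, 4] -> [5]
  satisfied 3 clause(s); 5 remain; assigned so far: [4]
unit clause [5] forces x5=T; simplify:
  satisfied 3 clause(s); 2 remain; assigned so far: [4, 5]
unit clause [-2] forces x2=F; simplify:
  satisfied 2 clause(s); 0 remain; assigned so far: [2, 4, 5]

Answer: 0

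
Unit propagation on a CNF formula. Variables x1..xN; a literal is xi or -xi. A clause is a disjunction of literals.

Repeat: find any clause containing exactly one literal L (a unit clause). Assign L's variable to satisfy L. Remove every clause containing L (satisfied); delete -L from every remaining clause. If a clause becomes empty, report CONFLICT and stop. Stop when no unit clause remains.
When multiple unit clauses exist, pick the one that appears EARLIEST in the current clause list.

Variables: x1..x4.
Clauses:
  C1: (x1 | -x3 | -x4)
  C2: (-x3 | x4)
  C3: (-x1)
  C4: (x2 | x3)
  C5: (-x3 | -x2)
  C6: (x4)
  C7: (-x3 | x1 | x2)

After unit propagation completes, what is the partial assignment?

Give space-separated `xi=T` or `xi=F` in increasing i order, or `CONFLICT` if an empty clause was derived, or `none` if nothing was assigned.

unit clause [-1] forces x1=F; simplify:
  drop 1 from [1, -3, -4] -> [-3, -4]
  drop 1 from [-3, 1, 2] -> [-3, 2]
  satisfied 1 clause(s); 6 remain; assigned so far: [1]
unit clause [4] forces x4=T; simplify:
  drop -4 from [-3, -4] -> [-3]
  satisfied 2 clause(s); 4 remain; assigned so far: [1, 4]
unit clause [-3] forces x3=F; simplify:
  drop 3 from [2, 3] -> [2]
  satisfied 3 clause(s); 1 remain; assigned so far: [1, 3, 4]
unit clause [2] forces x2=T; simplify:
  satisfied 1 clause(s); 0 remain; assigned so far: [1, 2, 3, 4]

Answer: x1=F x2=T x3=F x4=T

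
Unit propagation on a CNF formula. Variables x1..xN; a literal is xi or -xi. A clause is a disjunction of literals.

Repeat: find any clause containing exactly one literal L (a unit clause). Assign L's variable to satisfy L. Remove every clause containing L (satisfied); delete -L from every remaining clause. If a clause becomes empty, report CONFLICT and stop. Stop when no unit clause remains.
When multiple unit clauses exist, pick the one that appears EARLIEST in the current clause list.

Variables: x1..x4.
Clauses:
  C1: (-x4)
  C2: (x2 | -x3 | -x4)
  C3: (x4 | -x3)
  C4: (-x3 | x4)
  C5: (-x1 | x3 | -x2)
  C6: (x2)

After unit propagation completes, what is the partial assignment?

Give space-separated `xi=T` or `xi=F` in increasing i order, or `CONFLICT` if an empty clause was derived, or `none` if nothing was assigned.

Answer: x1=F x2=T x3=F x4=F

Derivation:
unit clause [-4] forces x4=F; simplify:
  drop 4 from [4, -3] -> [-3]
  drop 4 from [-3, 4] -> [-3]
  satisfied 2 clause(s); 4 remain; assigned so far: [4]
unit clause [-3] forces x3=F; simplify:
  drop 3 from [-1, 3, -2] -> [-1, -2]
  satisfied 2 clause(s); 2 remain; assigned so far: [3, 4]
unit clause [2] forces x2=T; simplify:
  drop -2 from [-1, -2] -> [-1]
  satisfied 1 clause(s); 1 remain; assigned so far: [2, 3, 4]
unit clause [-1] forces x1=F; simplify:
  satisfied 1 clause(s); 0 remain; assigned so far: [1, 2, 3, 4]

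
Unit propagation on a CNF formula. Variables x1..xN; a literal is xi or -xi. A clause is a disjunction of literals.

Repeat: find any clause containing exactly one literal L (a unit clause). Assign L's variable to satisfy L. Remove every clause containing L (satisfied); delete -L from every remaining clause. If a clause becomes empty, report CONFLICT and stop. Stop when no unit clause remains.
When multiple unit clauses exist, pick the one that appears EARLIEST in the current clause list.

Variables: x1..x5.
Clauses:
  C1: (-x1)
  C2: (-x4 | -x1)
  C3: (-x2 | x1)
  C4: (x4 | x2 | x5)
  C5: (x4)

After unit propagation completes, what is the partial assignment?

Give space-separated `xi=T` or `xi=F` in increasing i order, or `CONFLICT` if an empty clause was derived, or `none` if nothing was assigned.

Answer: x1=F x2=F x4=T

Derivation:
unit clause [-1] forces x1=F; simplify:
  drop 1 from [-2, 1] -> [-2]
  satisfied 2 clause(s); 3 remain; assigned so far: [1]
unit clause [-2] forces x2=F; simplify:
  drop 2 from [4, 2, 5] -> [4, 5]
  satisfied 1 clause(s); 2 remain; assigned so far: [1, 2]
unit clause [4] forces x4=T; simplify:
  satisfied 2 clause(s); 0 remain; assigned so far: [1, 2, 4]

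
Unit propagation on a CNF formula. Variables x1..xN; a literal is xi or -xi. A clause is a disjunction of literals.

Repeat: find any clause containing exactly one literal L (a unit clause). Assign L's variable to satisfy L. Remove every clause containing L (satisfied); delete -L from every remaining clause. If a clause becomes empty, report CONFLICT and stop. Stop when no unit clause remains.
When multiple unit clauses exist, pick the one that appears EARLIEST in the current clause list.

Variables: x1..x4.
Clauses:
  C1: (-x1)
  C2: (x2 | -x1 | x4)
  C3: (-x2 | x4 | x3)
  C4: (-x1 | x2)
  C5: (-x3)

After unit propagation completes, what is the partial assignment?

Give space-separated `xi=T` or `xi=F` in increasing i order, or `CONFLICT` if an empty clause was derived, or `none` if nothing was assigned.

Answer: x1=F x3=F

Derivation:
unit clause [-1] forces x1=F; simplify:
  satisfied 3 clause(s); 2 remain; assigned so far: [1]
unit clause [-3] forces x3=F; simplify:
  drop 3 from [-2, 4, 3] -> [-2, 4]
  satisfied 1 clause(s); 1 remain; assigned so far: [1, 3]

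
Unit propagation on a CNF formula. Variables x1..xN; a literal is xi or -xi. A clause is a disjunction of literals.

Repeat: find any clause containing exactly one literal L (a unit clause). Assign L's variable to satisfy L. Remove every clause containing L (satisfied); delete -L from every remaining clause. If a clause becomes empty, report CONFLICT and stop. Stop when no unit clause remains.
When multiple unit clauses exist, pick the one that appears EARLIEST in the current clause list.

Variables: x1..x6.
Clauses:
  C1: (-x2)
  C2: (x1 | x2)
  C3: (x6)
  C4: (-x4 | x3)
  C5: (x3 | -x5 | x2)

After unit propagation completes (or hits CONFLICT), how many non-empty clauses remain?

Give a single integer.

unit clause [-2] forces x2=F; simplify:
  drop 2 from [1, 2] -> [1]
  drop 2 from [3, -5, 2] -> [3, -5]
  satisfied 1 clause(s); 4 remain; assigned so far: [2]
unit clause [1] forces x1=T; simplify:
  satisfied 1 clause(s); 3 remain; assigned so far: [1, 2]
unit clause [6] forces x6=T; simplify:
  satisfied 1 clause(s); 2 remain; assigned so far: [1, 2, 6]

Answer: 2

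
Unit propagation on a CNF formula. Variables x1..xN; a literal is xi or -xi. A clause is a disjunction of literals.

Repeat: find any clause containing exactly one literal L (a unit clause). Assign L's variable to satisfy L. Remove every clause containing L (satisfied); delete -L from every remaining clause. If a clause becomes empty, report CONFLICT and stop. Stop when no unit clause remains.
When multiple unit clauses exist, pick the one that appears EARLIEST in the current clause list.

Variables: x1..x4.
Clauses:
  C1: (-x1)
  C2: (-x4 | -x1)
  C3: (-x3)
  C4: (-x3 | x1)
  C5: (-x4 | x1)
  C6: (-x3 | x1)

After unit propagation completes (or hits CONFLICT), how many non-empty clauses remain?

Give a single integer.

unit clause [-1] forces x1=F; simplify:
  drop 1 from [-3, 1] -> [-3]
  drop 1 from [-4, 1] -> [-4]
  drop 1 from [-3, 1] -> [-3]
  satisfied 2 clause(s); 4 remain; assigned so far: [1]
unit clause [-3] forces x3=F; simplify:
  satisfied 3 clause(s); 1 remain; assigned so far: [1, 3]
unit clause [-4] forces x4=F; simplify:
  satisfied 1 clause(s); 0 remain; assigned so far: [1, 3, 4]

Answer: 0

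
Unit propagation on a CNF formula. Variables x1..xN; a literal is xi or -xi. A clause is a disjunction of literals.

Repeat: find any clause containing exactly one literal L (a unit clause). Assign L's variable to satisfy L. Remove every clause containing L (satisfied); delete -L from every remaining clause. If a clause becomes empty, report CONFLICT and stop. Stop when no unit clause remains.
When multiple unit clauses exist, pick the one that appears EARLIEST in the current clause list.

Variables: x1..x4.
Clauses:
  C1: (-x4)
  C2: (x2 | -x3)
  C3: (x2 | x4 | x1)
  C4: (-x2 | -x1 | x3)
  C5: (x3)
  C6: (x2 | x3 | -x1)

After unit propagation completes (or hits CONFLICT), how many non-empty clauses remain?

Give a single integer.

Answer: 0

Derivation:
unit clause [-4] forces x4=F; simplify:
  drop 4 from [2, 4, 1] -> [2, 1]
  satisfied 1 clause(s); 5 remain; assigned so far: [4]
unit clause [3] forces x3=T; simplify:
  drop -3 from [2, -3] -> [2]
  satisfied 3 clause(s); 2 remain; assigned so far: [3, 4]
unit clause [2] forces x2=T; simplify:
  satisfied 2 clause(s); 0 remain; assigned so far: [2, 3, 4]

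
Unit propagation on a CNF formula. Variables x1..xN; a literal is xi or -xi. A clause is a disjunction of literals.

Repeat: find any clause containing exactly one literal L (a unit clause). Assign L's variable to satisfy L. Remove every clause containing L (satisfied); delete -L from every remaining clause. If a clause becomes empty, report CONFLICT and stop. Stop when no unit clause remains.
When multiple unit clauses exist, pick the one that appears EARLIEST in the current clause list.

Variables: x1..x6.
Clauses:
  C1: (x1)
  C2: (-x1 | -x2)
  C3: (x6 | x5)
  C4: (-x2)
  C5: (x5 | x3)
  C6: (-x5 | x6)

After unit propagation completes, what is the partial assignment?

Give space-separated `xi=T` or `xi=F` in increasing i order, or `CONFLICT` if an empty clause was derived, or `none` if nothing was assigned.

Answer: x1=T x2=F

Derivation:
unit clause [1] forces x1=T; simplify:
  drop -1 from [-1, -2] -> [-2]
  satisfied 1 clause(s); 5 remain; assigned so far: [1]
unit clause [-2] forces x2=F; simplify:
  satisfied 2 clause(s); 3 remain; assigned so far: [1, 2]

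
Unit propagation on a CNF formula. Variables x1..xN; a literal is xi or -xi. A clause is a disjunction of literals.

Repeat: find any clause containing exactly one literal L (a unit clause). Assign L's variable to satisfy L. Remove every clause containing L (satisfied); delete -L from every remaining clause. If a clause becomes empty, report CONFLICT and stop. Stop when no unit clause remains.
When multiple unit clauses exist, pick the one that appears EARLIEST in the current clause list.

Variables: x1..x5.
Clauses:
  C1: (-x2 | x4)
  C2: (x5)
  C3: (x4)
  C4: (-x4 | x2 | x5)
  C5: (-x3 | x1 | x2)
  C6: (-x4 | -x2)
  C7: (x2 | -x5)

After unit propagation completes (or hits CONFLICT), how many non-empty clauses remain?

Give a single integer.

Answer: 1

Derivation:
unit clause [5] forces x5=T; simplify:
  drop -5 from [2, -5] -> [2]
  satisfied 2 clause(s); 5 remain; assigned so far: [5]
unit clause [4] forces x4=T; simplify:
  drop -4 from [-4, -2] -> [-2]
  satisfied 2 clause(s); 3 remain; assigned so far: [4, 5]
unit clause [-2] forces x2=F; simplify:
  drop 2 from [-3, 1, 2] -> [-3, 1]
  drop 2 from [2] -> [] (empty!)
  satisfied 1 clause(s); 2 remain; assigned so far: [2, 4, 5]
CONFLICT (empty clause)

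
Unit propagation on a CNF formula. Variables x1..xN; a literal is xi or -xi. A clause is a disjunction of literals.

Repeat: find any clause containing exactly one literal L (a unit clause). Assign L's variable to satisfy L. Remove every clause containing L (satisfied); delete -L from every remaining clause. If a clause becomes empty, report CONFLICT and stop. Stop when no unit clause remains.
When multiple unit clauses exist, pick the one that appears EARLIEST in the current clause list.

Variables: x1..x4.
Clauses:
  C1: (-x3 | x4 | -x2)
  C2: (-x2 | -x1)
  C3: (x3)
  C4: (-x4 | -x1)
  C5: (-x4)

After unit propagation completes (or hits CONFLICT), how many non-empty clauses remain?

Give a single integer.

Answer: 0

Derivation:
unit clause [3] forces x3=T; simplify:
  drop -3 from [-3, 4, -2] -> [4, -2]
  satisfied 1 clause(s); 4 remain; assigned so far: [3]
unit clause [-4] forces x4=F; simplify:
  drop 4 from [4, -2] -> [-2]
  satisfied 2 clause(s); 2 remain; assigned so far: [3, 4]
unit clause [-2] forces x2=F; simplify:
  satisfied 2 clause(s); 0 remain; assigned so far: [2, 3, 4]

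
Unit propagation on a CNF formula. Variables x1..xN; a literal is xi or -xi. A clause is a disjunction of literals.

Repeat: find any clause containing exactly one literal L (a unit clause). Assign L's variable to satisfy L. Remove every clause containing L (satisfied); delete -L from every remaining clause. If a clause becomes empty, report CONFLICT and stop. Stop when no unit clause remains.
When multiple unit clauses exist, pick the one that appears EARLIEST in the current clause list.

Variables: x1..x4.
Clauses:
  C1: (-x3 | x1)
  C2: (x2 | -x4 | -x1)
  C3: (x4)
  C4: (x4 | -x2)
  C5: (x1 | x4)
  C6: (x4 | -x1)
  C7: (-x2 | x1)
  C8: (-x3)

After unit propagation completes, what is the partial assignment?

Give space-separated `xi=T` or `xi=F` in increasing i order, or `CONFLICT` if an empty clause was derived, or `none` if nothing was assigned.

unit clause [4] forces x4=T; simplify:
  drop -4 from [2, -4, -1] -> [2, -1]
  satisfied 4 clause(s); 4 remain; assigned so far: [4]
unit clause [-3] forces x3=F; simplify:
  satisfied 2 clause(s); 2 remain; assigned so far: [3, 4]

Answer: x3=F x4=T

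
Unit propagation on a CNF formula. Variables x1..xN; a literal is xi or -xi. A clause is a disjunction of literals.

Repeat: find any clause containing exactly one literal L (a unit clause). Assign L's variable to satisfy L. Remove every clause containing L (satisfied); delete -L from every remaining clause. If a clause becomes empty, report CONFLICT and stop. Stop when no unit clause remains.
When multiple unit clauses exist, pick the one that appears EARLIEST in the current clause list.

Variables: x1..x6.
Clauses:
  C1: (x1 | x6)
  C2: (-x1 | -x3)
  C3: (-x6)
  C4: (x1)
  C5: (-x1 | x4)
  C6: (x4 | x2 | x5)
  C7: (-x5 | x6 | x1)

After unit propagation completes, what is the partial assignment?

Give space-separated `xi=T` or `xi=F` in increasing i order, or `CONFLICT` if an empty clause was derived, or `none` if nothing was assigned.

unit clause [-6] forces x6=F; simplify:
  drop 6 from [1, 6] -> [1]
  drop 6 from [-5, 6, 1] -> [-5, 1]
  satisfied 1 clause(s); 6 remain; assigned so far: [6]
unit clause [1] forces x1=T; simplify:
  drop -1 from [-1, -3] -> [-3]
  drop -1 from [-1, 4] -> [4]
  satisfied 3 clause(s); 3 remain; assigned so far: [1, 6]
unit clause [-3] forces x3=F; simplify:
  satisfied 1 clause(s); 2 remain; assigned so far: [1, 3, 6]
unit clause [4] forces x4=T; simplify:
  satisfied 2 clause(s); 0 remain; assigned so far: [1, 3, 4, 6]

Answer: x1=T x3=F x4=T x6=F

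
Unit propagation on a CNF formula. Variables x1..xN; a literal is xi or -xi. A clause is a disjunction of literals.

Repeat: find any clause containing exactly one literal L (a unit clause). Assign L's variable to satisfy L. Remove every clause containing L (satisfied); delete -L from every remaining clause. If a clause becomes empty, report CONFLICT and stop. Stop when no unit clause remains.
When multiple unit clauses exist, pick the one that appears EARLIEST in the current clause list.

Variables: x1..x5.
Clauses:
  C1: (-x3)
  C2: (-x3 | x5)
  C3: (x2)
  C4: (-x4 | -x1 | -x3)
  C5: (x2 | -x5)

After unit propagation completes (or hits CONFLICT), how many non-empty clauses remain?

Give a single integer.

Answer: 0

Derivation:
unit clause [-3] forces x3=F; simplify:
  satisfied 3 clause(s); 2 remain; assigned so far: [3]
unit clause [2] forces x2=T; simplify:
  satisfied 2 clause(s); 0 remain; assigned so far: [2, 3]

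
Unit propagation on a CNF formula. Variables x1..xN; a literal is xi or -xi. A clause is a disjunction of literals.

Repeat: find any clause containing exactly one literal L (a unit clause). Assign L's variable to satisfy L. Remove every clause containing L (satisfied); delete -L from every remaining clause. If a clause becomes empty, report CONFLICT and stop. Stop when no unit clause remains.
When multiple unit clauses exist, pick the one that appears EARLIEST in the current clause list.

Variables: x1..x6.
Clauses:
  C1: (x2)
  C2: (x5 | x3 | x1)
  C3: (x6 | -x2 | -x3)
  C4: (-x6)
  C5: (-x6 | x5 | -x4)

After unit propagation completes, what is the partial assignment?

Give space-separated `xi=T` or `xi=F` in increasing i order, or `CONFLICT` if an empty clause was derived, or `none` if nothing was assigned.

unit clause [2] forces x2=T; simplify:
  drop -2 from [6, -2, -3] -> [6, -3]
  satisfied 1 clause(s); 4 remain; assigned so far: [2]
unit clause [-6] forces x6=F; simplify:
  drop 6 from [6, -3] -> [-3]
  satisfied 2 clause(s); 2 remain; assigned so far: [2, 6]
unit clause [-3] forces x3=F; simplify:
  drop 3 from [5, 3, 1] -> [5, 1]
  satisfied 1 clause(s); 1 remain; assigned so far: [2, 3, 6]

Answer: x2=T x3=F x6=F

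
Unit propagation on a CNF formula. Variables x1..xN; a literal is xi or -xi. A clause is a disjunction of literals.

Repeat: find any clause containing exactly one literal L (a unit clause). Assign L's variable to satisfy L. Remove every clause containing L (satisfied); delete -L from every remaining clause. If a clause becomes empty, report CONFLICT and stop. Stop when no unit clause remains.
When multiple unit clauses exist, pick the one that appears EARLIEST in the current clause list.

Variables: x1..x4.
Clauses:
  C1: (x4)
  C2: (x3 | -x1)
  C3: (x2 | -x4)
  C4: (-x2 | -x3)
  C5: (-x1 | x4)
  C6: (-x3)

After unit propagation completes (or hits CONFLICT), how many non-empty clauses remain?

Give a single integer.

Answer: 0

Derivation:
unit clause [4] forces x4=T; simplify:
  drop -4 from [2, -4] -> [2]
  satisfied 2 clause(s); 4 remain; assigned so far: [4]
unit clause [2] forces x2=T; simplify:
  drop -2 from [-2, -3] -> [-3]
  satisfied 1 clause(s); 3 remain; assigned so far: [2, 4]
unit clause [-3] forces x3=F; simplify:
  drop 3 from [3, -1] -> [-1]
  satisfied 2 clause(s); 1 remain; assigned so far: [2, 3, 4]
unit clause [-1] forces x1=F; simplify:
  satisfied 1 clause(s); 0 remain; assigned so far: [1, 2, 3, 4]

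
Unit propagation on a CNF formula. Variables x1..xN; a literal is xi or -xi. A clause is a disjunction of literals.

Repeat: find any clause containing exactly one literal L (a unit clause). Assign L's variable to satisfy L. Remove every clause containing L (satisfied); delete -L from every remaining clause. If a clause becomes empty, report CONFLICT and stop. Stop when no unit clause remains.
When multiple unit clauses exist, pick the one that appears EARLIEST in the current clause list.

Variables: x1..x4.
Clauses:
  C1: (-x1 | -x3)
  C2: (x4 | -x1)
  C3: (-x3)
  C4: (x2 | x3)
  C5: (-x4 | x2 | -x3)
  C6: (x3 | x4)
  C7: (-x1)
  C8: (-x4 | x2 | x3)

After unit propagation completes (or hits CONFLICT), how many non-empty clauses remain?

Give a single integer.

unit clause [-3] forces x3=F; simplify:
  drop 3 from [2, 3] -> [2]
  drop 3 from [3, 4] -> [4]
  drop 3 from [-4, 2, 3] -> [-4, 2]
  satisfied 3 clause(s); 5 remain; assigned so far: [3]
unit clause [2] forces x2=T; simplify:
  satisfied 2 clause(s); 3 remain; assigned so far: [2, 3]
unit clause [4] forces x4=T; simplify:
  satisfied 2 clause(s); 1 remain; assigned so far: [2, 3, 4]
unit clause [-1] forces x1=F; simplify:
  satisfied 1 clause(s); 0 remain; assigned so far: [1, 2, 3, 4]

Answer: 0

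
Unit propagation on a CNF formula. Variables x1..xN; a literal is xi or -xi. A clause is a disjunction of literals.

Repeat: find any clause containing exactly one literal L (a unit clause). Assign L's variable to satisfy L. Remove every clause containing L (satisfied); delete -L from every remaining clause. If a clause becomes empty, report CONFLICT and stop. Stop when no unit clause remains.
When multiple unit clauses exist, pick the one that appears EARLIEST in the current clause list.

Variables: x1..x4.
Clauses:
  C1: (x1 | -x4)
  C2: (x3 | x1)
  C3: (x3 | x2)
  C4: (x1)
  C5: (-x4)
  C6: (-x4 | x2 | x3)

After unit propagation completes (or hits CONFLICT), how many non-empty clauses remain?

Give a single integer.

unit clause [1] forces x1=T; simplify:
  satisfied 3 clause(s); 3 remain; assigned so far: [1]
unit clause [-4] forces x4=F; simplify:
  satisfied 2 clause(s); 1 remain; assigned so far: [1, 4]

Answer: 1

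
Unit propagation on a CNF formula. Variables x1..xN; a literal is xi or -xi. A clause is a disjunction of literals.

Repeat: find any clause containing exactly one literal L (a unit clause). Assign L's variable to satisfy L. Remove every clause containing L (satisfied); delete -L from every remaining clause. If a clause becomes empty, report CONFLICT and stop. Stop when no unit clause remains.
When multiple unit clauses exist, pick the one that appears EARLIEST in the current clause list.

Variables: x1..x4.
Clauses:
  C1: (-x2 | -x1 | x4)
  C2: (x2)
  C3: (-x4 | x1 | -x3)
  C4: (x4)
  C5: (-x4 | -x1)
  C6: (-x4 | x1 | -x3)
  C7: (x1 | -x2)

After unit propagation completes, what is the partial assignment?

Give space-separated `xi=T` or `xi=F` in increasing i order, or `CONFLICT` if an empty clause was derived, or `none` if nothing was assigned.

unit clause [2] forces x2=T; simplify:
  drop -2 from [-2, -1, 4] -> [-1, 4]
  drop -2 from [1, -2] -> [1]
  satisfied 1 clause(s); 6 remain; assigned so far: [2]
unit clause [4] forces x4=T; simplify:
  drop -4 from [-4, 1, -3] -> [1, -3]
  drop -4 from [-4, -1] -> [-1]
  drop -4 from [-4, 1, -3] -> [1, -3]
  satisfied 2 clause(s); 4 remain; assigned so far: [2, 4]
unit clause [-1] forces x1=F; simplify:
  drop 1 from [1, -3] -> [-3]
  drop 1 from [1, -3] -> [-3]
  drop 1 from [1] -> [] (empty!)
  satisfied 1 clause(s); 3 remain; assigned so far: [1, 2, 4]
CONFLICT (empty clause)

Answer: CONFLICT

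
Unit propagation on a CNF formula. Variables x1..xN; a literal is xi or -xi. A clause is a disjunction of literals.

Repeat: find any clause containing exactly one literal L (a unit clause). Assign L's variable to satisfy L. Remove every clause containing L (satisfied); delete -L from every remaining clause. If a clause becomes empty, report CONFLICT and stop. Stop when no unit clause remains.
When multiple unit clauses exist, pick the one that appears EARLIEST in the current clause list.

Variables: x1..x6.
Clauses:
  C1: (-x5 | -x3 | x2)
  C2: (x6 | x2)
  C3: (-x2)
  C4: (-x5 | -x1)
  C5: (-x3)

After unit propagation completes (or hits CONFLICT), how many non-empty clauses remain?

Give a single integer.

Answer: 1

Derivation:
unit clause [-2] forces x2=F; simplify:
  drop 2 from [-5, -3, 2] -> [-5, -3]
  drop 2 from [6, 2] -> [6]
  satisfied 1 clause(s); 4 remain; assigned so far: [2]
unit clause [6] forces x6=T; simplify:
  satisfied 1 clause(s); 3 remain; assigned so far: [2, 6]
unit clause [-3] forces x3=F; simplify:
  satisfied 2 clause(s); 1 remain; assigned so far: [2, 3, 6]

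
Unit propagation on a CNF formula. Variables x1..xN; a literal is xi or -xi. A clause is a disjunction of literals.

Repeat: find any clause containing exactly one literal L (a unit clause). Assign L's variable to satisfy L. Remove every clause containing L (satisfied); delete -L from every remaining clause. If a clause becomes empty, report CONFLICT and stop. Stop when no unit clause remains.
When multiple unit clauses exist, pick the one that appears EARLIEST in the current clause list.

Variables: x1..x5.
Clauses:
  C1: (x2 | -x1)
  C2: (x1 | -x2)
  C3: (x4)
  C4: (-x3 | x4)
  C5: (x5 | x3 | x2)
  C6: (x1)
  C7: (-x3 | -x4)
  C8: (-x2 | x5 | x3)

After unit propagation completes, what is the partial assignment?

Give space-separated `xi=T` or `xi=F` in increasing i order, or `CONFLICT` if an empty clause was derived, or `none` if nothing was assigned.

unit clause [4] forces x4=T; simplify:
  drop -4 from [-3, -4] -> [-3]
  satisfied 2 clause(s); 6 remain; assigned so far: [4]
unit clause [1] forces x1=T; simplify:
  drop -1 from [2, -1] -> [2]
  satisfied 2 clause(s); 4 remain; assigned so far: [1, 4]
unit clause [2] forces x2=T; simplify:
  drop -2 from [-2, 5, 3] -> [5, 3]
  satisfied 2 clause(s); 2 remain; assigned so far: [1, 2, 4]
unit clause [-3] forces x3=F; simplify:
  drop 3 from [5, 3] -> [5]
  satisfied 1 clause(s); 1 remain; assigned so far: [1, 2, 3, 4]
unit clause [5] forces x5=T; simplify:
  satisfied 1 clause(s); 0 remain; assigned so far: [1, 2, 3, 4, 5]

Answer: x1=T x2=T x3=F x4=T x5=T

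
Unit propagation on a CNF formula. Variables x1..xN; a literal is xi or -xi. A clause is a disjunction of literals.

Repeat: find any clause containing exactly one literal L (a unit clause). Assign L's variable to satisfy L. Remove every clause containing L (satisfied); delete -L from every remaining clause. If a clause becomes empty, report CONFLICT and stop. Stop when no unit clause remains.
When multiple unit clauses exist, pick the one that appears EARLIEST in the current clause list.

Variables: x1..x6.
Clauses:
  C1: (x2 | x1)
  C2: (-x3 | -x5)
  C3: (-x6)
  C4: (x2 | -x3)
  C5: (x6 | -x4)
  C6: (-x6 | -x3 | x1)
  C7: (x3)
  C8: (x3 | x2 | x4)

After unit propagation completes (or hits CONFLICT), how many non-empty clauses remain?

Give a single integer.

Answer: 0

Derivation:
unit clause [-6] forces x6=F; simplify:
  drop 6 from [6, -4] -> [-4]
  satisfied 2 clause(s); 6 remain; assigned so far: [6]
unit clause [-4] forces x4=F; simplify:
  drop 4 from [3, 2, 4] -> [3, 2]
  satisfied 1 clause(s); 5 remain; assigned so far: [4, 6]
unit clause [3] forces x3=T; simplify:
  drop -3 from [-3, -5] -> [-5]
  drop -3 from [2, -3] -> [2]
  satisfied 2 clause(s); 3 remain; assigned so far: [3, 4, 6]
unit clause [-5] forces x5=F; simplify:
  satisfied 1 clause(s); 2 remain; assigned so far: [3, 4, 5, 6]
unit clause [2] forces x2=T; simplify:
  satisfied 2 clause(s); 0 remain; assigned so far: [2, 3, 4, 5, 6]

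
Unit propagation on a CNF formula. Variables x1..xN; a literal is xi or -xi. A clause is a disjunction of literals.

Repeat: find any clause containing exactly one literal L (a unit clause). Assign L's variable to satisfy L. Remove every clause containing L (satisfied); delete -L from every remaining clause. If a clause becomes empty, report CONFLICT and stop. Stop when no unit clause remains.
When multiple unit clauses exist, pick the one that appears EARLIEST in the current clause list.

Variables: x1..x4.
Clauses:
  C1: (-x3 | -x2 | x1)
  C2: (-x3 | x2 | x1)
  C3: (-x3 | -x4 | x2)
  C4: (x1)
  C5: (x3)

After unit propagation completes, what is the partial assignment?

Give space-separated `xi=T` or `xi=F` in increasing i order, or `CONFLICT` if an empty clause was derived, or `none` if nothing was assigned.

unit clause [1] forces x1=T; simplify:
  satisfied 3 clause(s); 2 remain; assigned so far: [1]
unit clause [3] forces x3=T; simplify:
  drop -3 from [-3, -4, 2] -> [-4, 2]
  satisfied 1 clause(s); 1 remain; assigned so far: [1, 3]

Answer: x1=T x3=T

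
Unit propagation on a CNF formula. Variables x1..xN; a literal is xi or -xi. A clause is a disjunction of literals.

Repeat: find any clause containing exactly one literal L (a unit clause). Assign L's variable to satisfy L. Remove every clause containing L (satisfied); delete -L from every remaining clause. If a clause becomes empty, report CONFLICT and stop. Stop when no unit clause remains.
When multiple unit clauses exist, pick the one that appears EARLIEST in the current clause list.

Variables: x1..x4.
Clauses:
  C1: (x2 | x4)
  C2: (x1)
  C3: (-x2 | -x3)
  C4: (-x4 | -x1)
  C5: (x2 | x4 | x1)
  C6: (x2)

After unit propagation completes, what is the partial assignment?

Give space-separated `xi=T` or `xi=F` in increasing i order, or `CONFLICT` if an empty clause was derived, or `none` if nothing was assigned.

unit clause [1] forces x1=T; simplify:
  drop -1 from [-4, -1] -> [-4]
  satisfied 2 clause(s); 4 remain; assigned so far: [1]
unit clause [-4] forces x4=F; simplify:
  drop 4 from [2, 4] -> [2]
  satisfied 1 clause(s); 3 remain; assigned so far: [1, 4]
unit clause [2] forces x2=T; simplify:
  drop -2 from [-2, -3] -> [-3]
  satisfied 2 clause(s); 1 remain; assigned so far: [1, 2, 4]
unit clause [-3] forces x3=F; simplify:
  satisfied 1 clause(s); 0 remain; assigned so far: [1, 2, 3, 4]

Answer: x1=T x2=T x3=F x4=F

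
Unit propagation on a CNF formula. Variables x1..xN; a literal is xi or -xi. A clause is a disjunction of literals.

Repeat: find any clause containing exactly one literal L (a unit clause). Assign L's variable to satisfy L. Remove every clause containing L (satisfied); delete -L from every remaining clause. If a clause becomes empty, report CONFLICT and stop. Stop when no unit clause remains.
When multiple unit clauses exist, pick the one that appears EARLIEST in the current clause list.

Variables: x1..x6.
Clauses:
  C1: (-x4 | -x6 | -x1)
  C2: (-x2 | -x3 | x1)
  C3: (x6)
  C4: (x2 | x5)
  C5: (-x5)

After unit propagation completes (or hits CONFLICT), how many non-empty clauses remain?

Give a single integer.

unit clause [6] forces x6=T; simplify:
  drop -6 from [-4, -6, -1] -> [-4, -1]
  satisfied 1 clause(s); 4 remain; assigned so far: [6]
unit clause [-5] forces x5=F; simplify:
  drop 5 from [2, 5] -> [2]
  satisfied 1 clause(s); 3 remain; assigned so far: [5, 6]
unit clause [2] forces x2=T; simplify:
  drop -2 from [-2, -3, 1] -> [-3, 1]
  satisfied 1 clause(s); 2 remain; assigned so far: [2, 5, 6]

Answer: 2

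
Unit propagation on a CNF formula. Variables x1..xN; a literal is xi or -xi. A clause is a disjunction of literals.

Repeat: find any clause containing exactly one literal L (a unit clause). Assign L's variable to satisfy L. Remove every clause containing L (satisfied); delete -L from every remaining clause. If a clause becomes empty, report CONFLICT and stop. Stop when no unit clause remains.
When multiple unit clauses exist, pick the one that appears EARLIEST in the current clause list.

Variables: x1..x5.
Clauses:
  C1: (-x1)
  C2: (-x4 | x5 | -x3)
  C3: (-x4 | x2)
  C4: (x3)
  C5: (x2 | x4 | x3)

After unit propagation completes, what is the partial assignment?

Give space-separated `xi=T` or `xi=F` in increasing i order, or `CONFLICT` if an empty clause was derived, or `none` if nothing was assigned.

Answer: x1=F x3=T

Derivation:
unit clause [-1] forces x1=F; simplify:
  satisfied 1 clause(s); 4 remain; assigned so far: [1]
unit clause [3] forces x3=T; simplify:
  drop -3 from [-4, 5, -3] -> [-4, 5]
  satisfied 2 clause(s); 2 remain; assigned so far: [1, 3]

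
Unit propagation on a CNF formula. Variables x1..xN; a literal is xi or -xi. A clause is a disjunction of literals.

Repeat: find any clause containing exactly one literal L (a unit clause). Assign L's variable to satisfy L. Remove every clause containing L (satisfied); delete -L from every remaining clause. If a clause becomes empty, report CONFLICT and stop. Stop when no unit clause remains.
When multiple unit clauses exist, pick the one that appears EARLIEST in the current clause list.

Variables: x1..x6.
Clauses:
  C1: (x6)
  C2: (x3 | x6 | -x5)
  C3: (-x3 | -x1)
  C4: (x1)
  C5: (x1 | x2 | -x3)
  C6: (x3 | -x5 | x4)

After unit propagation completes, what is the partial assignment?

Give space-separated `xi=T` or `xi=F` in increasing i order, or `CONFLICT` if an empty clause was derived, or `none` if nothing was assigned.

unit clause [6] forces x6=T; simplify:
  satisfied 2 clause(s); 4 remain; assigned so far: [6]
unit clause [1] forces x1=T; simplify:
  drop -1 from [-3, -1] -> [-3]
  satisfied 2 clause(s); 2 remain; assigned so far: [1, 6]
unit clause [-3] forces x3=F; simplify:
  drop 3 from [3, -5, 4] -> [-5, 4]
  satisfied 1 clause(s); 1 remain; assigned so far: [1, 3, 6]

Answer: x1=T x3=F x6=T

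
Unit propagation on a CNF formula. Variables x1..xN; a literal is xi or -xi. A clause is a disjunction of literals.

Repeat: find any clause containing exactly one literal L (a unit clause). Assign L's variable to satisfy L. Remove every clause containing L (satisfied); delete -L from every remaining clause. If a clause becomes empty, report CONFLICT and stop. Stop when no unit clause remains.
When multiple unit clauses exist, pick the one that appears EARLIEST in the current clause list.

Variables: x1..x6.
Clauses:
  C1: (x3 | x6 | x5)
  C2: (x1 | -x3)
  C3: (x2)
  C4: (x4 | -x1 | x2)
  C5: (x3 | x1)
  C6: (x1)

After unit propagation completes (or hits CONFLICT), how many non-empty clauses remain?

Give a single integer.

Answer: 1

Derivation:
unit clause [2] forces x2=T; simplify:
  satisfied 2 clause(s); 4 remain; assigned so far: [2]
unit clause [1] forces x1=T; simplify:
  satisfied 3 clause(s); 1 remain; assigned so far: [1, 2]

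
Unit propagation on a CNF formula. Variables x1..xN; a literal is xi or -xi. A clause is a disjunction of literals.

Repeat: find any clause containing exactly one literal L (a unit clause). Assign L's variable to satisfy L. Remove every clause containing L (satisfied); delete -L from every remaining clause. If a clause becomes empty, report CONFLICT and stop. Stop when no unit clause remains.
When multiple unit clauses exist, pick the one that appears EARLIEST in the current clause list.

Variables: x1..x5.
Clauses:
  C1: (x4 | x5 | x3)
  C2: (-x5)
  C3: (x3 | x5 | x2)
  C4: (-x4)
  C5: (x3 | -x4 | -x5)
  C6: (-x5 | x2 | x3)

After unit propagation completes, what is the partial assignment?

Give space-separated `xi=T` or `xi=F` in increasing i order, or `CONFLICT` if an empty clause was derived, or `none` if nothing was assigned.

unit clause [-5] forces x5=F; simplify:
  drop 5 from [4, 5, 3] -> [4, 3]
  drop 5 from [3, 5, 2] -> [3, 2]
  satisfied 3 clause(s); 3 remain; assigned so far: [5]
unit clause [-4] forces x4=F; simplify:
  drop 4 from [4, 3] -> [3]
  satisfied 1 clause(s); 2 remain; assigned so far: [4, 5]
unit clause [3] forces x3=T; simplify:
  satisfied 2 clause(s); 0 remain; assigned so far: [3, 4, 5]

Answer: x3=T x4=F x5=F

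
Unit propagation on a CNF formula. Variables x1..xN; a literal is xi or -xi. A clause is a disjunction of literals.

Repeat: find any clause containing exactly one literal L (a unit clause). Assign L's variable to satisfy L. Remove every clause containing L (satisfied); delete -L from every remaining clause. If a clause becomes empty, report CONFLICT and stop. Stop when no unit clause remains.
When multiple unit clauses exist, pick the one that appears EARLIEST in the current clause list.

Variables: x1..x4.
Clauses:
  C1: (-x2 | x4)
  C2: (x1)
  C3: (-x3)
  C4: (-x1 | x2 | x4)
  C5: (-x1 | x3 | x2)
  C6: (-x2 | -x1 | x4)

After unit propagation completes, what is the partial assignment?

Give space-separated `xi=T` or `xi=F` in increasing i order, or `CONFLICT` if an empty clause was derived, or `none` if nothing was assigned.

unit clause [1] forces x1=T; simplify:
  drop -1 from [-1, 2, 4] -> [2, 4]
  drop -1 from [-1, 3, 2] -> [3, 2]
  drop -1 from [-2, -1, 4] -> [-2, 4]
  satisfied 1 clause(s); 5 remain; assigned so far: [1]
unit clause [-3] forces x3=F; simplify:
  drop 3 from [3, 2] -> [2]
  satisfied 1 clause(s); 4 remain; assigned so far: [1, 3]
unit clause [2] forces x2=T; simplify:
  drop -2 from [-2, 4] -> [4]
  drop -2 from [-2, 4] -> [4]
  satisfied 2 clause(s); 2 remain; assigned so far: [1, 2, 3]
unit clause [4] forces x4=T; simplify:
  satisfied 2 clause(s); 0 remain; assigned so far: [1, 2, 3, 4]

Answer: x1=T x2=T x3=F x4=T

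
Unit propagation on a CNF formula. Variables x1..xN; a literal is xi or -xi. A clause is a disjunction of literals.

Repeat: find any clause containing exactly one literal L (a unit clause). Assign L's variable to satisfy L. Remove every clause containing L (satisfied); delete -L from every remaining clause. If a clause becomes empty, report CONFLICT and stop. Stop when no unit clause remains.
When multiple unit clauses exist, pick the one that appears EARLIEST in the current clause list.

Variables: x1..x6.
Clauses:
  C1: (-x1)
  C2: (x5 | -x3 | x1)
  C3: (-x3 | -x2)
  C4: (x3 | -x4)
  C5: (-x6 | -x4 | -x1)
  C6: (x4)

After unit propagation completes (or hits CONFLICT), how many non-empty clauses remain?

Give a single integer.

Answer: 0

Derivation:
unit clause [-1] forces x1=F; simplify:
  drop 1 from [5, -3, 1] -> [5, -3]
  satisfied 2 clause(s); 4 remain; assigned so far: [1]
unit clause [4] forces x4=T; simplify:
  drop -4 from [3, -4] -> [3]
  satisfied 1 clause(s); 3 remain; assigned so far: [1, 4]
unit clause [3] forces x3=T; simplify:
  drop -3 from [5, -3] -> [5]
  drop -3 from [-3, -2] -> [-2]
  satisfied 1 clause(s); 2 remain; assigned so far: [1, 3, 4]
unit clause [5] forces x5=T; simplify:
  satisfied 1 clause(s); 1 remain; assigned so far: [1, 3, 4, 5]
unit clause [-2] forces x2=F; simplify:
  satisfied 1 clause(s); 0 remain; assigned so far: [1, 2, 3, 4, 5]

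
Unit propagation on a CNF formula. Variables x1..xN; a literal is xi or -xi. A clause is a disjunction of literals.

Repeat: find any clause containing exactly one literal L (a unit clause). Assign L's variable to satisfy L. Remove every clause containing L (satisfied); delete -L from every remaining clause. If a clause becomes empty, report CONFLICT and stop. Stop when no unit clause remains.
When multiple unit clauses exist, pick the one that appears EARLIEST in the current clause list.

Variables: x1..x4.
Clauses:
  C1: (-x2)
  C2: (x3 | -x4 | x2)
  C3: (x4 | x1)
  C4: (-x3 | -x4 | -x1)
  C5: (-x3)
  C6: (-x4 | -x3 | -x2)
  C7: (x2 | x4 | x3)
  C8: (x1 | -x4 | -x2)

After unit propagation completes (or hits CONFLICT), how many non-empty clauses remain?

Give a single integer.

Answer: 1

Derivation:
unit clause [-2] forces x2=F; simplify:
  drop 2 from [3, -4, 2] -> [3, -4]
  drop 2 from [2, 4, 3] -> [4, 3]
  satisfied 3 clause(s); 5 remain; assigned so far: [2]
unit clause [-3] forces x3=F; simplify:
  drop 3 from [3, -4] -> [-4]
  drop 3 from [4, 3] -> [4]
  satisfied 2 clause(s); 3 remain; assigned so far: [2, 3]
unit clause [-4] forces x4=F; simplify:
  drop 4 from [4, 1] -> [1]
  drop 4 from [4] -> [] (empty!)
  satisfied 1 clause(s); 2 remain; assigned so far: [2, 3, 4]
CONFLICT (empty clause)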